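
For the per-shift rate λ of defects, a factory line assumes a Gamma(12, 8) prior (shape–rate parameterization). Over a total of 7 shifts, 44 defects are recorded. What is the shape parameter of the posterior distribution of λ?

56

Total count 44 over total exposure 7 shifts.
Posterior: α' = 12 + 44 = 56, β' = 8 + 7 = 15.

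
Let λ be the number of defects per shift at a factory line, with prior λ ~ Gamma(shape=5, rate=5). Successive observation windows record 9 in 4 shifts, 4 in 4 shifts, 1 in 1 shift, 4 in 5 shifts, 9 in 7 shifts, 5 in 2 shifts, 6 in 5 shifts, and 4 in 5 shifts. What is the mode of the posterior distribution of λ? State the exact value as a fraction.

23/19

Total count: 9 + 4 + 1 + 4 + 9 + 5 + 6 + 4 = 42.
Total exposure: 4 + 4 + 1 + 5 + 7 + 2 + 5 + 5 = 33 shifts.
Posterior: α' = 5 + 42 = 47, β' = 5 + 33 = 38.
Posterior mode = (α'−1)/β' = 46/38 = 23/19.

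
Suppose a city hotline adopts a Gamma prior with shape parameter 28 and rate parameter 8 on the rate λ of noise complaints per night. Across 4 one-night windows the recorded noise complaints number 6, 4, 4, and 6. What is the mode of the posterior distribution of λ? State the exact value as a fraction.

Total count: 6 + 4 + 4 + 6 = 20.
Total exposure: 4 nights.
By Gamma–Poisson conjugacy, the posterior is Gamma(α + Σx, β + Σt) = Gamma(28 + 20, 8 + 4) = Gamma(48, 12).
Posterior mode = (α'−1)/β' = 47/12.

47/12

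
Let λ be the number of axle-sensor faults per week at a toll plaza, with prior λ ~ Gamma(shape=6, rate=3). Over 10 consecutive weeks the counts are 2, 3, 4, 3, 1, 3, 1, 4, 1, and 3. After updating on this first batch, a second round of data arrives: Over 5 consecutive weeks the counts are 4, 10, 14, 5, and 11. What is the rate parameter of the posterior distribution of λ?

18

Total count: 2 + 3 + 4 + 3 + 1 + 3 + 1 + 4 + 1 + 3 = 25.
Total exposure: 10 weeks.
After the first batch: Gamma(6 + 25, 3 + 10) = Gamma(31, 13).
Total count: 4 + 10 + 14 + 5 + 11 = 44.
Total exposure: 5 weeks.
After the second batch: Gamma(31 + 44, 13 + 5) = Gamma(75, 18).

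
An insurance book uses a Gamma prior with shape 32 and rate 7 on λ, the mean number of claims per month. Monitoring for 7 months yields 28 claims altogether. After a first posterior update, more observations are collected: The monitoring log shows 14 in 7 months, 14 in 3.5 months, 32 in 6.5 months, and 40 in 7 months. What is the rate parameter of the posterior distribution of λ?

38

Total count 28 over total exposure 7 months.
After the first batch: Gamma(32 + 28, 7 + 7) = Gamma(60, 14).
Total count: 14 + 14 + 32 + 40 = 100.
Total exposure: 7 + 3.5 + 6.5 + 7 = 24 months.
After the second batch: Gamma(60 + 100, 14 + 24) = Gamma(160, 38).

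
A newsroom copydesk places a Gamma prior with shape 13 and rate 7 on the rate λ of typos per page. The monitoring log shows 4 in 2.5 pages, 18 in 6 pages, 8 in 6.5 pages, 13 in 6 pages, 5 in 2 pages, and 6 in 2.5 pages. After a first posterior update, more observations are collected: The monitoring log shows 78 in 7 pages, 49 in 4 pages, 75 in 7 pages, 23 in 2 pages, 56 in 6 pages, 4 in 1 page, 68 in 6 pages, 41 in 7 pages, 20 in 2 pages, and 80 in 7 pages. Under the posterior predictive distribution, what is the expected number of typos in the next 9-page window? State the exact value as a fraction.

10098/163

Total count: 4 + 18 + 8 + 13 + 5 + 6 = 54.
Total exposure: 2.5 + 6 + 6.5 + 6 + 2 + 2.5 = 25.5 pages.
After the first batch: Gamma(13 + 54, 7 + 25.5) = Gamma(67, 65/2).
Total count: 78 + 49 + 75 + 23 + 56 + 4 + 68 + 41 + 20 + 80 = 494.
Total exposure: 7 + 4 + 7 + 2 + 6 + 1 + 6 + 7 + 2 + 7 = 49 pages.
After the second batch: Gamma(67 + 494, 65/2 + 49) = Gamma(561, 163/2).
Predictive mean over a 9-page window = T·E[λ|data] = 9·561/(163/2) = 10098/163.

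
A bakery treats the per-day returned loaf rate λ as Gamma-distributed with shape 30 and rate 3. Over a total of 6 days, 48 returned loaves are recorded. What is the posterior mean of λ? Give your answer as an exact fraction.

Total count 48 over total exposure 6 days.
Gamma(α, β) with Poisson data over total exposure Σt gives posterior Gamma(α+Σx, β+Σt) = Gamma(78, 9).
Posterior mean = α'/β' = 78/9 = 26/3.

26/3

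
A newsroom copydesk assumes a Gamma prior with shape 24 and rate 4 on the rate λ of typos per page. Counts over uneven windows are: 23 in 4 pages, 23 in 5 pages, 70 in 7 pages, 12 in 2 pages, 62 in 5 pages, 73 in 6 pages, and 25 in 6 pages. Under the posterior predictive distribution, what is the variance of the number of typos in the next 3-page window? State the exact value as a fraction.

Total count: 23 + 23 + 70 + 12 + 62 + 73 + 25 = 288.
Total exposure: 4 + 5 + 7 + 2 + 5 + 6 + 6 = 35 pages.
Conjugate update: add total count to the shape and total exposure to the rate, giving Gamma(312, 39).
The posterior predictive for a window of length T is Negative Binomial with variance T·α'·(β'+T)/β'² = 3·312·42/1521 = 336/13.

336/13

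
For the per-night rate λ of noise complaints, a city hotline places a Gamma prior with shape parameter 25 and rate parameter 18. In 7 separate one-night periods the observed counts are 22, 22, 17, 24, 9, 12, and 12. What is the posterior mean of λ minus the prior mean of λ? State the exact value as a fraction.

Total count: 22 + 22 + 17 + 24 + 9 + 12 + 12 = 118.
Total exposure: 7 nights.
Posterior: α' = 25 + 118 = 143, β' = 18 + 7 = 25.
Posterior mean = 143/25 = 143/25; prior mean = 25/18 = 25/18. Difference = 143/25 − 25/18 = 1949/450.

1949/450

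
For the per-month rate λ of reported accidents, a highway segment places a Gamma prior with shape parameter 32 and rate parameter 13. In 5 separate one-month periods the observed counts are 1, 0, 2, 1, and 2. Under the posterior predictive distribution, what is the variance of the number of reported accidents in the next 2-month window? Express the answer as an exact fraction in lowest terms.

Total count: 1 + 0 + 2 + 1 + 2 = 6.
Total exposure: 5 months.
The Gamma prior is conjugate for the Poisson rate, so λ | data ~ Gamma(32+6, 13+5) = Gamma(38, 18).
The posterior predictive for a window of length T is Negative Binomial with variance T·α'·(β'+T)/β'² = 2·38·20/324 = 380/81.

380/81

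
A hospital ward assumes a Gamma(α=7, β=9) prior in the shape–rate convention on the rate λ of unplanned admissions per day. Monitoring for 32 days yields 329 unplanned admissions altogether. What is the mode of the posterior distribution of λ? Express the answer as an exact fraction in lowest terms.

335/41

Total count 329 over total exposure 32 days.
The Gamma prior is conjugate for the Poisson rate, so λ | data ~ Gamma(7+329, 9+32) = Gamma(336, 41).
Posterior mode = (α'−1)/β' = 335/41.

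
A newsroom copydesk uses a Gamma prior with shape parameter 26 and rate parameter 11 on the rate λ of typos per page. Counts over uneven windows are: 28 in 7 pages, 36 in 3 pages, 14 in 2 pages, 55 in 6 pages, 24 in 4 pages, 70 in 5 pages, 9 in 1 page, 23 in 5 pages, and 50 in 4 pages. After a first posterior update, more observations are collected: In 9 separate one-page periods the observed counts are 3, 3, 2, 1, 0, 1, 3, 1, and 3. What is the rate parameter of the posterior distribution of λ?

57

Total count: 28 + 36 + 14 + 55 + 24 + 70 + 9 + 23 + 50 = 309.
Total exposure: 7 + 3 + 2 + 6 + 4 + 5 + 1 + 5 + 4 = 37 pages.
After the first batch: Gamma(26 + 309, 11 + 37) = Gamma(335, 48).
Total count: 3 + 3 + 2 + 1 + 0 + 1 + 3 + 1 + 3 = 17.
Total exposure: 9 pages.
After the second batch: Gamma(335 + 17, 48 + 9) = Gamma(352, 57).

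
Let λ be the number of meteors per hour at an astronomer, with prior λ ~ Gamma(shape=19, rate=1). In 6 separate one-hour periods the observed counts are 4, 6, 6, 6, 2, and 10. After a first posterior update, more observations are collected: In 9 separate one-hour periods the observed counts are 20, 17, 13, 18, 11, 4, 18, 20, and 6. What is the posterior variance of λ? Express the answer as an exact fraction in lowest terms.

Total count: 4 + 6 + 6 + 6 + 2 + 10 = 34.
Total exposure: 6 hours.
After the first batch: Gamma(19 + 34, 1 + 6) = Gamma(53, 7).
Total count: 20 + 17 + 13 + 18 + 11 + 4 + 18 + 20 + 6 = 127.
Total exposure: 9 hours.
After the second batch: Gamma(53 + 127, 7 + 9) = Gamma(180, 16).
Posterior variance = α'/β'² = 180/256 = 45/64.

45/64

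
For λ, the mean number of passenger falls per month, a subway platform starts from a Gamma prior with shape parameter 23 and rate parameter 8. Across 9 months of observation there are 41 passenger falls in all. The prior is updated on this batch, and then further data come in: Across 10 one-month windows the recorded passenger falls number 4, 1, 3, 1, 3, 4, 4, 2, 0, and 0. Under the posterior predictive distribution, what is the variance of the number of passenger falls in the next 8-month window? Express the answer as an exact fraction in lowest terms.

Total count 41 over total exposure 9 months.
After the first batch: Gamma(23 + 41, 8 + 9) = Gamma(64, 17).
Total count: 4 + 1 + 3 + 1 + 3 + 4 + 4 + 2 + 0 + 0 = 22.
Total exposure: 10 months.
After the second batch: Gamma(64 + 22, 17 + 10) = Gamma(86, 27).
The posterior predictive for a window of length T is Negative Binomial with variance T·α'·(β'+T)/β'² = 8·86·35/729 = 24080/729.

24080/729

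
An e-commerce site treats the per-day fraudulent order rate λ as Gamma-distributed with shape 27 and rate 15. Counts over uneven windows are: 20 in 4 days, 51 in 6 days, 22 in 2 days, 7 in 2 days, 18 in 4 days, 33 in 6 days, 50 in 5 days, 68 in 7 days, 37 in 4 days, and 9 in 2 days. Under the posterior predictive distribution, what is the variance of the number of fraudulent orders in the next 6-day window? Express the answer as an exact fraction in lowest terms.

Total count: 20 + 51 + 22 + 7 + 18 + 33 + 50 + 68 + 37 + 9 = 315.
Total exposure: 4 + 6 + 2 + 2 + 4 + 6 + 5 + 7 + 4 + 2 = 42 days.
By Gamma–Poisson conjugacy, the posterior is Gamma(α + Σx, β + Σt) = Gamma(27 + 315, 15 + 42) = Gamma(342, 57).
The posterior predictive for a window of length T is Negative Binomial with variance T·α'·(β'+T)/β'² = 6·342·63/3249 = 756/19.

756/19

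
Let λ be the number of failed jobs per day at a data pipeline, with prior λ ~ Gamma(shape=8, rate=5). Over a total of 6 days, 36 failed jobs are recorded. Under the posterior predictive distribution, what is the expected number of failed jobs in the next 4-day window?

Total count 36 over total exposure 6 days.
The Gamma prior is conjugate for the Poisson rate, so λ | data ~ Gamma(8+36, 5+6) = Gamma(44, 11).
Predictive mean over a 4-day window = T·E[λ|data] = 4·44/11 = 16.

16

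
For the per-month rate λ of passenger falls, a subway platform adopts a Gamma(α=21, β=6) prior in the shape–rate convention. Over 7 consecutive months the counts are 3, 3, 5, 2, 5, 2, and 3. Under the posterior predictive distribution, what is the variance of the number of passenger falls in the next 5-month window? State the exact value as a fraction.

Total count: 3 + 3 + 5 + 2 + 5 + 2 + 3 = 23.
Total exposure: 7 months.
The Gamma prior is conjugate for the Poisson rate, so λ | data ~ Gamma(21+23, 6+7) = Gamma(44, 13).
The posterior predictive for a window of length T is Negative Binomial with variance T·α'·(β'+T)/β'² = 5·44·18/169 = 3960/169.

3960/169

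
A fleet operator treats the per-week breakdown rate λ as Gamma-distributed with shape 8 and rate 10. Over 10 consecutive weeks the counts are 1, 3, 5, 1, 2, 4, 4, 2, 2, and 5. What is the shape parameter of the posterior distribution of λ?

Total count: 1 + 3 + 5 + 1 + 2 + 4 + 4 + 2 + 2 + 5 = 29.
Total exposure: 10 weeks.
Posterior: α' = 8 + 29 = 37, β' = 10 + 10 = 20.

37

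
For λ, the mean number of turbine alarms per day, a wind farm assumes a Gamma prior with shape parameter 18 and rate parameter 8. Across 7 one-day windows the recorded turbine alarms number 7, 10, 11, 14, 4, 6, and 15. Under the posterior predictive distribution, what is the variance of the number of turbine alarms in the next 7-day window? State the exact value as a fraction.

2618/45

Total count: 7 + 10 + 11 + 14 + 4 + 6 + 15 = 67.
Total exposure: 7 days.
Posterior: α' = 18 + 67 = 85, β' = 8 + 7 = 15.
The posterior predictive for a window of length T is Negative Binomial with variance T·α'·(β'+T)/β'² = 7·85·22/225 = 2618/45.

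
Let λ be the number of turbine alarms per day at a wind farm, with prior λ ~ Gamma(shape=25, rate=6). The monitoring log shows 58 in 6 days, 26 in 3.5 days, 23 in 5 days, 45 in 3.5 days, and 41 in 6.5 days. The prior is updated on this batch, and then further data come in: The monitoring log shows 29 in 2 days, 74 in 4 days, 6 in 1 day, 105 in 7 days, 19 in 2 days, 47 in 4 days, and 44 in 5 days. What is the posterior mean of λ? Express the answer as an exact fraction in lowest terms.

1084/111

Total count: 58 + 26 + 23 + 45 + 41 = 193.
Total exposure: 6 + 3.5 + 5 + 3.5 + 6.5 = 24.5 days.
After the first batch: Gamma(25 + 193, 6 + 24.5) = Gamma(218, 61/2).
Total count: 29 + 74 + 6 + 105 + 19 + 47 + 44 = 324.
Total exposure: 2 + 4 + 1 + 7 + 2 + 4 + 5 = 25 days.
After the second batch: Gamma(218 + 324, 61/2 + 25) = Gamma(542, 111/2).
Posterior mean = α'/β' = 542/(111/2) = 1084/111.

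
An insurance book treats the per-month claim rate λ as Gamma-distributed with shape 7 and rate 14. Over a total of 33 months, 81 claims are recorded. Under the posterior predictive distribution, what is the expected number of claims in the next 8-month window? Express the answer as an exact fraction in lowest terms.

Total count 81 over total exposure 33 months.
Posterior: α' = 7 + 81 = 88, β' = 14 + 33 = 47.
Predictive mean over an 8-month window = T·E[λ|data] = 8·88/47 = 704/47.

704/47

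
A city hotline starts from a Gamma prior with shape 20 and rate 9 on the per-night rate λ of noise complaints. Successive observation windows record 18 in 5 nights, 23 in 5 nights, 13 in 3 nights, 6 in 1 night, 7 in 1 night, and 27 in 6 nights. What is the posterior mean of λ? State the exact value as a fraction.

Total count: 18 + 23 + 13 + 6 + 7 + 27 = 94.
Total exposure: 5 + 5 + 3 + 1 + 1 + 6 = 21 nights.
By Gamma–Poisson conjugacy, the posterior is Gamma(α + Σx, β + Σt) = Gamma(20 + 94, 9 + 21) = Gamma(114, 30).
Posterior mean = α'/β' = 114/30 = 19/5.

19/5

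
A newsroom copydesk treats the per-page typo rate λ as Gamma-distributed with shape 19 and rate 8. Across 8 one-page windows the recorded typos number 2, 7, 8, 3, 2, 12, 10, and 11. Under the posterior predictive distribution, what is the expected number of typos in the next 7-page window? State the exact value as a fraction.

Total count: 2 + 7 + 8 + 3 + 2 + 12 + 10 + 11 = 55.
Total exposure: 8 pages.
Gamma(α, β) with Poisson data over total exposure Σt gives posterior Gamma(α+Σx, β+Σt) = Gamma(74, 16).
Predictive mean over a 7-page window = T·E[λ|data] = 7·74/16 = 259/8.

259/8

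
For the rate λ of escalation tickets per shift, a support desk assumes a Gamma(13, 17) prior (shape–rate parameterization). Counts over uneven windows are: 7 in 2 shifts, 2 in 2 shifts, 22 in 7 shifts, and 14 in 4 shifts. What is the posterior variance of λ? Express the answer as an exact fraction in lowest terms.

29/512

Total count: 7 + 2 + 22 + 14 = 45.
Total exposure: 2 + 2 + 7 + 4 = 15 shifts.
The Gamma prior is conjugate for the Poisson rate, so λ | data ~ Gamma(13+45, 17+15) = Gamma(58, 32).
Posterior variance = α'/β'² = 58/1024 = 29/512.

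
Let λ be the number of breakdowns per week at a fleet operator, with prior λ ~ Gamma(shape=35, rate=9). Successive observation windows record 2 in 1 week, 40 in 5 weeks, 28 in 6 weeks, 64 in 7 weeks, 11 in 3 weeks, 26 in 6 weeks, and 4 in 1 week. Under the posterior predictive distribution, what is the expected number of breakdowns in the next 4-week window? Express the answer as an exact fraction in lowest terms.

420/19

Total count: 2 + 40 + 28 + 64 + 11 + 26 + 4 = 175.
Total exposure: 1 + 5 + 6 + 7 + 3 + 6 + 1 = 29 weeks.
By Gamma–Poisson conjugacy, the posterior is Gamma(α + Σx, β + Σt) = Gamma(35 + 175, 9 + 29) = Gamma(210, 38).
Predictive mean over a 4-week window = T·E[λ|data] = 4·210/38 = 420/19.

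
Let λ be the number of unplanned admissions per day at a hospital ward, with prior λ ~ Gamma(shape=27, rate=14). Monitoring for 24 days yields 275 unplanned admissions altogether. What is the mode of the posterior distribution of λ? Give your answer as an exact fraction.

Total count 275 over total exposure 24 days.
Conjugate update: add total count to the shape and total exposure to the rate, giving Gamma(302, 38).
Posterior mode = (α'−1)/β' = 301/38.

301/38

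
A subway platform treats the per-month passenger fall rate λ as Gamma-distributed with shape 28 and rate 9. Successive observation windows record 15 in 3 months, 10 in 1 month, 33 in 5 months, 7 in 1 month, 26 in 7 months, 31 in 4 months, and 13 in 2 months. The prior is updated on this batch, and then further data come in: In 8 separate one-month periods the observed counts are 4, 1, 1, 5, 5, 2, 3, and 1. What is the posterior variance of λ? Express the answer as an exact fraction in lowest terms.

37/320

Total count: 15 + 10 + 33 + 7 + 26 + 31 + 13 = 135.
Total exposure: 3 + 1 + 5 + 1 + 7 + 4 + 2 = 23 months.
After the first batch: Gamma(28 + 135, 9 + 23) = Gamma(163, 32).
Total count: 4 + 1 + 1 + 5 + 5 + 2 + 3 + 1 = 22.
Total exposure: 8 months.
After the second batch: Gamma(163 + 22, 32 + 8) = Gamma(185, 40).
Posterior variance = α'/β'² = 185/1600 = 37/320.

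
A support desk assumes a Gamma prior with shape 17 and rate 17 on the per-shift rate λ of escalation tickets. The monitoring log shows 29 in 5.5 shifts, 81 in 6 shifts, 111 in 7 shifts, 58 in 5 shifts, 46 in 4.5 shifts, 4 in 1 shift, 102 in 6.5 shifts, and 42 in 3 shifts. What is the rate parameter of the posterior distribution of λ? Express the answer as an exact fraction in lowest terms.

111/2

Total count: 29 + 81 + 111 + 58 + 46 + 4 + 102 + 42 = 473.
Total exposure: 5.5 + 6 + 7 + 5 + 4.5 + 1 + 6.5 + 3 = 38.5 shifts.
Gamma(α, β) with Poisson data over total exposure Σt gives posterior Gamma(α+Σx, β+Σt) = Gamma(490, 111/2).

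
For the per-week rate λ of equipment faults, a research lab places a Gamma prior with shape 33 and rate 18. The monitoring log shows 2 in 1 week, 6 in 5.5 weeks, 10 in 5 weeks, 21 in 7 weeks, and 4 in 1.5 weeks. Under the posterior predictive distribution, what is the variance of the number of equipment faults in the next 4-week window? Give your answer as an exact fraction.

168/19

Total count: 2 + 6 + 10 + 21 + 4 = 43.
Total exposure: 1 + 5.5 + 5 + 7 + 1.5 = 20 weeks.
Conjugate update: add total count to the shape and total exposure to the rate, giving Gamma(76, 38).
The posterior predictive for a window of length T is Negative Binomial with variance T·α'·(β'+T)/β'² = 4·76·42/1444 = 168/19.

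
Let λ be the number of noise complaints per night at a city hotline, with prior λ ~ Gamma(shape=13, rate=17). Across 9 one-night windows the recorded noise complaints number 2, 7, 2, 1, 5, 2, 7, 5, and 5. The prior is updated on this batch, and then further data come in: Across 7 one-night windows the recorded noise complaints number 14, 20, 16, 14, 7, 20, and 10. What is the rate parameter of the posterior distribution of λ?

Total count: 2 + 7 + 2 + 1 + 5 + 2 + 7 + 5 + 5 = 36.
Total exposure: 9 nights.
After the first batch: Gamma(13 + 36, 17 + 9) = Gamma(49, 26).
Total count: 14 + 20 + 16 + 14 + 7 + 20 + 10 = 101.
Total exposure: 7 nights.
After the second batch: Gamma(49 + 101, 26 + 7) = Gamma(150, 33).

33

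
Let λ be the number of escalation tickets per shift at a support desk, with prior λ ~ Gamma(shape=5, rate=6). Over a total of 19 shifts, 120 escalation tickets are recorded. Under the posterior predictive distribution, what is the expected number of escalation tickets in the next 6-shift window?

Total count 120 over total exposure 19 shifts.
Conjugate update: add total count to the shape and total exposure to the rate, giving Gamma(125, 25).
Predictive mean over a 6-shift window = T·E[λ|data] = 6·125/25 = 30.

30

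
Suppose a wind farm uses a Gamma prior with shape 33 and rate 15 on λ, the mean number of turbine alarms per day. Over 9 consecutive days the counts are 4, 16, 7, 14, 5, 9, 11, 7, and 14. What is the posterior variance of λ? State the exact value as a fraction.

5/24

Total count: 4 + 16 + 7 + 14 + 5 + 9 + 11 + 7 + 14 = 87.
Total exposure: 9 days.
Conjugate update: add total count to the shape and total exposure to the rate, giving Gamma(120, 24).
Posterior variance = α'/β'² = 120/576 = 5/24.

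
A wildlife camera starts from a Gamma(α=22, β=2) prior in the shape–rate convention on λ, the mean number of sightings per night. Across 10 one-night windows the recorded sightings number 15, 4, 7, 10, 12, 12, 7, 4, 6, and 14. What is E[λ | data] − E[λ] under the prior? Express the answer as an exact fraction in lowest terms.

-19/12

Total count: 15 + 4 + 7 + 10 + 12 + 12 + 7 + 4 + 6 + 14 = 91.
Total exposure: 10 nights.
By Gamma–Poisson conjugacy, the posterior is Gamma(α + Σx, β + Σt) = Gamma(22 + 91, 2 + 10) = Gamma(113, 12).
Posterior mean = 113/12 = 113/12; prior mean = 22/2 = 11. Difference = 113/12 − 11 = -19/12.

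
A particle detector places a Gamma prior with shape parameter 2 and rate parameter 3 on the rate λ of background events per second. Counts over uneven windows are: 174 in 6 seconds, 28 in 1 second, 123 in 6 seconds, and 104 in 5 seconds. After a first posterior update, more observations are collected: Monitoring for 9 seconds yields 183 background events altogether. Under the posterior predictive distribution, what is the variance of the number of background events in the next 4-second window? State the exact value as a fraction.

Total count: 174 + 28 + 123 + 104 = 429.
Total exposure: 6 + 1 + 6 + 5 = 18 seconds.
After the first batch: Gamma(2 + 429, 3 + 18) = Gamma(431, 21).
Total count 183 over total exposure 9 seconds.
After the second batch: Gamma(431 + 183, 21 + 9) = Gamma(614, 30).
The posterior predictive for a window of length T is Negative Binomial with variance T·α'·(β'+T)/β'² = 4·614·34/900 = 20876/225.

20876/225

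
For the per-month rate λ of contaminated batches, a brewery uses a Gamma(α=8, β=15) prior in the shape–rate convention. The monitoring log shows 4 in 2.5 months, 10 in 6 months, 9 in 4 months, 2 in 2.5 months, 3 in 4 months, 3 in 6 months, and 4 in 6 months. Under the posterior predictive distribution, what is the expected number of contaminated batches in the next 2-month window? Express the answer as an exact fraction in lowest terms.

43/23

Total count: 4 + 10 + 9 + 2 + 3 + 3 + 4 = 35.
Total exposure: 2.5 + 6 + 4 + 2.5 + 4 + 6 + 6 = 31 months.
Conjugate update: add total count to the shape and total exposure to the rate, giving Gamma(43, 46).
Predictive mean over a 2-month window = T·E[λ|data] = 2·43/46 = 43/23.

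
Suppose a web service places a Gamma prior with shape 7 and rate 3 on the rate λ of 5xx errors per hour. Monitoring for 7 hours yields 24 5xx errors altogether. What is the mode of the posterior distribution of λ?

Total count 24 over total exposure 7 hours.
By Gamma–Poisson conjugacy, the posterior is Gamma(α + Σx, β + Σt) = Gamma(7 + 24, 3 + 7) = Gamma(31, 10).
Posterior mode = (α'−1)/β' = 30/10 = 3.

3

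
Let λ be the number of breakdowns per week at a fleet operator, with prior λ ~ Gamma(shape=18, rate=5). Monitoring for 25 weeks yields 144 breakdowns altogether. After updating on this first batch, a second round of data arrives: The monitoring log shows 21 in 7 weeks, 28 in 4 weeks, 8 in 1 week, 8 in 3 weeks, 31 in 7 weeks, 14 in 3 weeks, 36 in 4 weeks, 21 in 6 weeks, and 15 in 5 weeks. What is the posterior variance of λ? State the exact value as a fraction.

86/1225

Total count 144 over total exposure 25 weeks.
After the first batch: Gamma(18 + 144, 5 + 25) = Gamma(162, 30).
Total count: 21 + 28 + 8 + 8 + 31 + 14 + 36 + 21 + 15 = 182.
Total exposure: 7 + 4 + 1 + 3 + 7 + 3 + 4 + 6 + 5 = 40 weeks.
After the second batch: Gamma(162 + 182, 30 + 40) = Gamma(344, 70).
Posterior variance = α'/β'² = 344/4900 = 86/1225.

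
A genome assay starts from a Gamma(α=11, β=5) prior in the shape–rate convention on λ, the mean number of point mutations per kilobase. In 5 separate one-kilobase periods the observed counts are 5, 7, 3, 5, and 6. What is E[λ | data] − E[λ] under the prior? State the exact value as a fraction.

Total count: 5 + 7 + 3 + 5 + 6 = 26.
Total exposure: 5 kilobases.
The Gamma prior is conjugate for the Poisson rate, so λ | data ~ Gamma(11+26, 5+5) = Gamma(37, 10).
Posterior mean = 37/10 = 37/10; prior mean = 11/5 = 11/5. Difference = 37/10 − 11/5 = 3/2.

3/2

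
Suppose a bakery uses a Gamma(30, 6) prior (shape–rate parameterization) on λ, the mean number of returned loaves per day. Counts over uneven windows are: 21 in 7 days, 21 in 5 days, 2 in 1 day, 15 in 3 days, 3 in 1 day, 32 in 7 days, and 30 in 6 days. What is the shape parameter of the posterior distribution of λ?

154

Total count: 21 + 21 + 2 + 15 + 3 + 32 + 30 = 124.
Total exposure: 7 + 5 + 1 + 3 + 1 + 7 + 6 = 30 days.
Gamma(α, β) with Poisson data over total exposure Σt gives posterior Gamma(α+Σx, β+Σt) = Gamma(154, 36).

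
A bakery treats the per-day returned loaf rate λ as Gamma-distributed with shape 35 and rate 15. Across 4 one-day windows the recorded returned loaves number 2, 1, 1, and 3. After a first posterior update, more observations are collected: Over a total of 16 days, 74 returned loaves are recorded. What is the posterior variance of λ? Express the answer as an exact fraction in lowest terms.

116/1225

Total count: 2 + 1 + 1 + 3 = 7.
Total exposure: 4 days.
After the first batch: Gamma(35 + 7, 15 + 4) = Gamma(42, 19).
Total count 74 over total exposure 16 days.
After the second batch: Gamma(42 + 74, 19 + 16) = Gamma(116, 35).
Posterior variance = α'/β'² = 116/1225.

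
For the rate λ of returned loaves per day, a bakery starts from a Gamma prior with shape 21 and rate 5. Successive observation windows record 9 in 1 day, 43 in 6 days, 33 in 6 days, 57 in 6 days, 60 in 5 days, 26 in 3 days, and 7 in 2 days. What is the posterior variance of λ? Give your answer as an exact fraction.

Total count: 9 + 43 + 33 + 57 + 60 + 26 + 7 = 235.
Total exposure: 1 + 6 + 6 + 6 + 5 + 3 + 2 = 29 days.
By Gamma–Poisson conjugacy, the posterior is Gamma(α + Σx, β + Σt) = Gamma(21 + 235, 5 + 29) = Gamma(256, 34).
Posterior variance = α'/β'² = 256/1156 = 64/289.

64/289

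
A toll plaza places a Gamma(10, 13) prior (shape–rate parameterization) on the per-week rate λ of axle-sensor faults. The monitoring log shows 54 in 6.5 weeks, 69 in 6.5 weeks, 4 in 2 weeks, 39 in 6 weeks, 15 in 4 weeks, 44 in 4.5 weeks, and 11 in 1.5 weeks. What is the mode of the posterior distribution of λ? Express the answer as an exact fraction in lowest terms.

Total count: 54 + 69 + 4 + 39 + 15 + 44 + 11 = 236.
Total exposure: 6.5 + 6.5 + 2 + 6 + 4 + 4.5 + 1.5 = 31 weeks.
Posterior: α' = 10 + 236 = 246, β' = 13 + 31 = 44.
Posterior mode = (α'−1)/β' = 245/44.

245/44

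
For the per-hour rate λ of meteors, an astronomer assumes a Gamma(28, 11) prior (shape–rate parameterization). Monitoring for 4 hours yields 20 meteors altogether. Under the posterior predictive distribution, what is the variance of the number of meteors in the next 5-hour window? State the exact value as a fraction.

Total count 20 over total exposure 4 hours.
Gamma(α, β) with Poisson data over total exposure Σt gives posterior Gamma(α+Σx, β+Σt) = Gamma(48, 15).
The posterior predictive for a window of length T is Negative Binomial with variance T·α'·(β'+T)/β'² = 5·48·20/225 = 64/3.

64/3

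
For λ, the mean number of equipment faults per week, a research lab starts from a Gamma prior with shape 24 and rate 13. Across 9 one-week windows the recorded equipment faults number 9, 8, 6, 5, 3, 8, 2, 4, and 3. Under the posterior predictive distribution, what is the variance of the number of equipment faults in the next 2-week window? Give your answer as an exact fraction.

Total count: 9 + 8 + 6 + 5 + 3 + 8 + 2 + 4 + 3 = 48.
Total exposure: 9 weeks.
The Gamma prior is conjugate for the Poisson rate, so λ | data ~ Gamma(24+48, 13+9) = Gamma(72, 22).
The posterior predictive for a window of length T is Negative Binomial with variance T·α'·(β'+T)/β'² = 2·72·24/484 = 864/121.

864/121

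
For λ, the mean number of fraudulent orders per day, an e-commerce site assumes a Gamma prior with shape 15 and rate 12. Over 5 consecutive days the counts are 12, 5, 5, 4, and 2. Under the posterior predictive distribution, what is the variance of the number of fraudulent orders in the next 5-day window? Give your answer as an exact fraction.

Total count: 12 + 5 + 5 + 4 + 2 = 28.
Total exposure: 5 days.
By Gamma–Poisson conjugacy, the posterior is Gamma(α + Σx, β + Σt) = Gamma(15 + 28, 12 + 5) = Gamma(43, 17).
The posterior predictive for a window of length T is Negative Binomial with variance T·α'·(β'+T)/β'² = 5·43·22/289 = 4730/289.

4730/289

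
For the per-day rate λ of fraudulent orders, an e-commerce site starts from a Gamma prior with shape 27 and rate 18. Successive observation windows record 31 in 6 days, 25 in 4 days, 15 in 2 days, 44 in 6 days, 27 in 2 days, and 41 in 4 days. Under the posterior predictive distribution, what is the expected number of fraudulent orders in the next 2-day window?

10

Total count: 31 + 25 + 15 + 44 + 27 + 41 = 183.
Total exposure: 6 + 4 + 2 + 6 + 2 + 4 = 24 days.
The Gamma prior is conjugate for the Poisson rate, so λ | data ~ Gamma(27+183, 18+24) = Gamma(210, 42).
Predictive mean over a 2-day window = T·E[λ|data] = 2·210/42 = 10.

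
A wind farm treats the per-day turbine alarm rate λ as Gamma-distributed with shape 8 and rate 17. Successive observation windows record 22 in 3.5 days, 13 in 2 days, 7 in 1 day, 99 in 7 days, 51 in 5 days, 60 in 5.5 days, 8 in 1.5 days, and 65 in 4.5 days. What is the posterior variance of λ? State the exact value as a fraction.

333/2209

Total count: 22 + 13 + 7 + 99 + 51 + 60 + 8 + 65 = 325.
Total exposure: 3.5 + 2 + 1 + 7 + 5 + 5.5 + 1.5 + 4.5 = 30 days.
The Gamma prior is conjugate for the Poisson rate, so λ | data ~ Gamma(8+325, 17+30) = Gamma(333, 47).
Posterior variance = α'/β'² = 333/2209.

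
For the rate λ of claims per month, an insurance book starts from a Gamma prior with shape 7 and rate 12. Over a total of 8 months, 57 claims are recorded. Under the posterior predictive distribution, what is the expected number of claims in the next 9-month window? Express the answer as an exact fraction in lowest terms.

Total count 57 over total exposure 8 months.
Gamma(α, β) with Poisson data over total exposure Σt gives posterior Gamma(α+Σx, β+Σt) = Gamma(64, 20).
Predictive mean over a 9-month window = T·E[λ|data] = 9·64/20 = 144/5.

144/5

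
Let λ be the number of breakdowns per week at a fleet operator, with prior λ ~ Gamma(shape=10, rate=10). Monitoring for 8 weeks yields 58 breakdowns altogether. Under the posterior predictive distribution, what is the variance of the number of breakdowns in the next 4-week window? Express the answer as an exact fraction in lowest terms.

1496/81

Total count 58 over total exposure 8 weeks.
By Gamma–Poisson conjugacy, the posterior is Gamma(α + Σx, β + Σt) = Gamma(10 + 58, 10 + 8) = Gamma(68, 18).
The posterior predictive for a window of length T is Negative Binomial with variance T·α'·(β'+T)/β'² = 4·68·22/324 = 1496/81.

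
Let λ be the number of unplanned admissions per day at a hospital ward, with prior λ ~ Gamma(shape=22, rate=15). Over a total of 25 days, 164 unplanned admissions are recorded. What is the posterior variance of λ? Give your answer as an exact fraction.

93/800

Total count 164 over total exposure 25 days.
Gamma(α, β) with Poisson data over total exposure Σt gives posterior Gamma(α+Σx, β+Σt) = Gamma(186, 40).
Posterior variance = α'/β'² = 186/1600 = 93/800.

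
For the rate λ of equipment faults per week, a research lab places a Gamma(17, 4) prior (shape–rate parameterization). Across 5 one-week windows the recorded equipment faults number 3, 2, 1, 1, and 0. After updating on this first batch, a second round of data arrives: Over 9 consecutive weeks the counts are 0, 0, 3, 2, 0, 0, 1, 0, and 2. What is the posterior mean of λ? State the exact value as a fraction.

16/9

Total count: 3 + 2 + 1 + 1 + 0 = 7.
Total exposure: 5 weeks.
After the first batch: Gamma(17 + 7, 4 + 5) = Gamma(24, 9).
Total count: 0 + 0 + 3 + 2 + 0 + 0 + 1 + 0 + 2 = 8.
Total exposure: 9 weeks.
After the second batch: Gamma(24 + 8, 9 + 9) = Gamma(32, 18).
Posterior mean = α'/β' = 32/18 = 16/9.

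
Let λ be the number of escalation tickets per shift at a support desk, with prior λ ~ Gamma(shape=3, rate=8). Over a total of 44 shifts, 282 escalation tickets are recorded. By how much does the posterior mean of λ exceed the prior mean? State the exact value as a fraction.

531/104

Total count 282 over total exposure 44 shifts.
The Gamma prior is conjugate for the Poisson rate, so λ | data ~ Gamma(3+282, 8+44) = Gamma(285, 52).
Posterior mean = 285/52 = 285/52; prior mean = 3/8 = 3/8. Difference = 285/52 − 3/8 = 531/104.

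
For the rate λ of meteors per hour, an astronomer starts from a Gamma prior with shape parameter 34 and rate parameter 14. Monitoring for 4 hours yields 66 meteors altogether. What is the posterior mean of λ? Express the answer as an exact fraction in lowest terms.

Total count 66 over total exposure 4 hours.
Conjugate update: add total count to the shape and total exposure to the rate, giving Gamma(100, 18).
Posterior mean = α'/β' = 100/18 = 50/9.

50/9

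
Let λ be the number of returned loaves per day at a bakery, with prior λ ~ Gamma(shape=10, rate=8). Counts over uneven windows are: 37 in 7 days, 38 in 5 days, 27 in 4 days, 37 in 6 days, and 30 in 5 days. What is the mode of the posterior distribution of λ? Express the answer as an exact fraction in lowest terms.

Total count: 37 + 38 + 27 + 37 + 30 = 169.
Total exposure: 7 + 5 + 4 + 6 + 5 = 27 days.
By Gamma–Poisson conjugacy, the posterior is Gamma(α + Σx, β + Σt) = Gamma(10 + 169, 8 + 27) = Gamma(179, 35).
Posterior mode = (α'−1)/β' = 178/35.

178/35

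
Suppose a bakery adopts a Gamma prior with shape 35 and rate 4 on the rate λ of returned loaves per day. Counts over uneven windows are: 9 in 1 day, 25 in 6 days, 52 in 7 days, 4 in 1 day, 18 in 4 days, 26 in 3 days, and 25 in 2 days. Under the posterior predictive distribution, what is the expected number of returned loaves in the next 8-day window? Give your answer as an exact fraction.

Total count: 9 + 25 + 52 + 4 + 18 + 26 + 25 = 159.
Total exposure: 1 + 6 + 7 + 1 + 4 + 3 + 2 = 24 days.
Posterior: α' = 35 + 159 = 194, β' = 4 + 24 = 28.
Predictive mean over an 8-day window = T·E[λ|data] = 8·194/28 = 388/7.

388/7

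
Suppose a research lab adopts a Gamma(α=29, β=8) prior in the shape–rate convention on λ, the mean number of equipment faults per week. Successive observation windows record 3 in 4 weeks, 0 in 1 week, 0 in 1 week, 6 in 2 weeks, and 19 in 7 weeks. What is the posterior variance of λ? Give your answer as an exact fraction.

57/529

Total count: 3 + 0 + 0 + 6 + 19 = 28.
Total exposure: 4 + 1 + 1 + 2 + 7 = 15 weeks.
Gamma(α, β) with Poisson data over total exposure Σt gives posterior Gamma(α+Σx, β+Σt) = Gamma(57, 23).
Posterior variance = α'/β'² = 57/529.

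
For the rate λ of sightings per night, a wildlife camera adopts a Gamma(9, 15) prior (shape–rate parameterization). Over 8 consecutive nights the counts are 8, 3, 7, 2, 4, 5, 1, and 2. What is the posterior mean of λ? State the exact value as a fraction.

41/23

Total count: 8 + 3 + 7 + 2 + 4 + 5 + 1 + 2 = 32.
Total exposure: 8 nights.
Posterior: α' = 9 + 32 = 41, β' = 15 + 8 = 23.
Posterior mean = α'/β' = 41/23.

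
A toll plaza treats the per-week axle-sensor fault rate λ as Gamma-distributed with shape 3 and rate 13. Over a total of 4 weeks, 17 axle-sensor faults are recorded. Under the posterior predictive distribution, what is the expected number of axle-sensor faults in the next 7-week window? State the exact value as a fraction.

140/17

Total count 17 over total exposure 4 weeks.
Conjugate update: add total count to the shape and total exposure to the rate, giving Gamma(20, 17).
Predictive mean over a 7-week window = T·E[λ|data] = 7·20/17 = 140/17.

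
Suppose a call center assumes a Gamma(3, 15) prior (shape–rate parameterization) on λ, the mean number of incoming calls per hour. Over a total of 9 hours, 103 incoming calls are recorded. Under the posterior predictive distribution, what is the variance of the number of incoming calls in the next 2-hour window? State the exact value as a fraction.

Total count 103 over total exposure 9 hours.
Gamma(α, β) with Poisson data over total exposure Σt gives posterior Gamma(α+Σx, β+Σt) = Gamma(106, 24).
The posterior predictive for a window of length T is Negative Binomial with variance T·α'·(β'+T)/β'² = 2·106·26/576 = 689/72.

689/72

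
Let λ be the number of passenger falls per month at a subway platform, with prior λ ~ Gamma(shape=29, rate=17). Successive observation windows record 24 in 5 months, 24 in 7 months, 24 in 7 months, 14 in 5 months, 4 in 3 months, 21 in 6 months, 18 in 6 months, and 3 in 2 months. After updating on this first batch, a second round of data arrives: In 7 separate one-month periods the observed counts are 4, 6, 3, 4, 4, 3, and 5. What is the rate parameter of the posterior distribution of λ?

65

Total count: 24 + 24 + 24 + 14 + 4 + 21 + 18 + 3 = 132.
Total exposure: 5 + 7 + 7 + 5 + 3 + 6 + 6 + 2 = 41 months.
After the first batch: Gamma(29 + 132, 17 + 41) = Gamma(161, 58).
Total count: 4 + 6 + 3 + 4 + 4 + 3 + 5 = 29.
Total exposure: 7 months.
After the second batch: Gamma(161 + 29, 58 + 7) = Gamma(190, 65).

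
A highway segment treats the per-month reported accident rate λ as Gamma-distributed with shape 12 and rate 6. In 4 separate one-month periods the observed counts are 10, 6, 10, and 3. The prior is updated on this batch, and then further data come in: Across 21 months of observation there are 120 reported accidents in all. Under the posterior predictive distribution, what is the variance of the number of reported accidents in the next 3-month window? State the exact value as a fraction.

Total count: 10 + 6 + 10 + 3 = 29.
Total exposure: 4 months.
After the first batch: Gamma(12 + 29, 6 + 4) = Gamma(41, 10).
Total count 120 over total exposure 21 months.
After the second batch: Gamma(41 + 120, 10 + 21) = Gamma(161, 31).
The posterior predictive for a window of length T is Negative Binomial with variance T·α'·(β'+T)/β'² = 3·161·34/961 = 16422/961.

16422/961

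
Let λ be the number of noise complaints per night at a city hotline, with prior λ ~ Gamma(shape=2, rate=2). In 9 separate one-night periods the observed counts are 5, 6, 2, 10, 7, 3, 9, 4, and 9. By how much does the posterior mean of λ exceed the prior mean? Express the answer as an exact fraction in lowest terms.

46/11

Total count: 5 + 6 + 2 + 10 + 7 + 3 + 9 + 4 + 9 = 55.
Total exposure: 9 nights.
Gamma(α, β) with Poisson data over total exposure Σt gives posterior Gamma(α+Σx, β+Σt) = Gamma(57, 11).
Posterior mean = 57/11 = 57/11; prior mean = 2/2 = 1. Difference = 57/11 − 1 = 46/11.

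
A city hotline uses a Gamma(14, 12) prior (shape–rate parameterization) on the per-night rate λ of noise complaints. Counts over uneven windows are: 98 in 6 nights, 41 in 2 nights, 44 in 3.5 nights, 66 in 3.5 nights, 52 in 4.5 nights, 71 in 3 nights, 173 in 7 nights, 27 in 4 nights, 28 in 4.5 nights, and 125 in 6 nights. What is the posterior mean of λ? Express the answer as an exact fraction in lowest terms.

739/56

Total count: 98 + 41 + 44 + 66 + 52 + 71 + 173 + 27 + 28 + 125 = 725.
Total exposure: 6 + 2 + 3.5 + 3.5 + 4.5 + 3 + 7 + 4 + 4.5 + 6 = 44 nights.
By Gamma–Poisson conjugacy, the posterior is Gamma(α + Σx, β + Σt) = Gamma(14 + 725, 12 + 44) = Gamma(739, 56).
Posterior mean = α'/β' = 739/56.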